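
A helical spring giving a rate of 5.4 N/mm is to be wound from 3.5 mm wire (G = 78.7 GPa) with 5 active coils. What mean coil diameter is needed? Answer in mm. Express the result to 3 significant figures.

D = (Gd⁴/(8N_a·k))^(1/3) = (78.7×10³·3.5⁴/(8·5·5.4))^(1/3)
  = (54675.5)^(1/3) = 37.9546 mm

38.0 mm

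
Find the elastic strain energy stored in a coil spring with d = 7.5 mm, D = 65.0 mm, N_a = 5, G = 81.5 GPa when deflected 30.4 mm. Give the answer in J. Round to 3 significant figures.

k = Gd⁴/(8D³N_a) = (81.5×10³)(7.5⁴)/(8·65.0³·5) = 23.475 N/mm
U = ½kδ² = 0.5 × 23.475 × 30.4² = 10847 N·mm = 10.847 J

10.8 J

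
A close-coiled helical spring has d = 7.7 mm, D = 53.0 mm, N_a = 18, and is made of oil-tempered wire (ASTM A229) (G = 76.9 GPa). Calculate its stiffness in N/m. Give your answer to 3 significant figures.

k = Gd⁴/(8D³N_a) = (76.9×10³ × 7.7⁴) / (8 × 53.0³ × 18)
  = 2.70327e+08 / 2.14383e+07 = 12.61 N/mm = 12610 N/m

12600 N/m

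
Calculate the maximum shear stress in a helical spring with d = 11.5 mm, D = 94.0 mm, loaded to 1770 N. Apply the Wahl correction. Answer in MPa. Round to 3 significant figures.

Spring index C = D/d = 94.0/11.5 = 8.1739
K_W = (4C−1)/(4C−4) + 0.615/C = 31.696/28.696 + 0.0752 = 1.1798
τ₀ = 8FD/(πd³) = 8·1770·94.0/(π·11.5³) = 1.33104e+06/4778 = 278.58 MPa
τ_max = K·τ₀ = 1.1798 × 278.58 = 328.66 MPa

329 MPa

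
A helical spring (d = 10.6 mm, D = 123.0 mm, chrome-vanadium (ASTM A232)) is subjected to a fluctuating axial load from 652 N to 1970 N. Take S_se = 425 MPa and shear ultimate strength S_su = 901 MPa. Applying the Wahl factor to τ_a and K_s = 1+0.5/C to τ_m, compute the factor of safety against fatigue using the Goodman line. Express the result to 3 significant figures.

1.17

C = D/d = 123.0/10.6 = 11.6038; K_W = (4C−1)/(4C−4)+0.615/C = 1.1237; K_s = 1+0.5/C = 1.0431
F_a = (F_max−F_min)/2 = 659 N; F_m = (F_max+F_min)/2 = 1311 N
τ_a = K_W·8F_aD/(πd³) = 1.1237 × 173.31 = 194.75 MPa
τ_m = K_s·8F_mD/(πd³) = 1.0431 × 344.77 = 359.63 MPa
Goodman: 1/n_f = τ_a/S_se + τ_m/S_su = 194.75/425 + 359.63/901 = 0.45823 + 0.39914 = 0.85737
n_f = 1/0.85737 = 1.166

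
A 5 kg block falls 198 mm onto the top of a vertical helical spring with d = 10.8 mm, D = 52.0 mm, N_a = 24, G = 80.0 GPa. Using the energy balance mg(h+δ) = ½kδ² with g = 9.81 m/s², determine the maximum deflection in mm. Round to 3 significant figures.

k = Gd⁴/(8D³N_a) = (80.0×10³)(10.8⁴)/(8·52.0³·24) = 40.316 N/mm
W = mg = 5 × 9.81 = 49.05 N
½kδ² − Wδ − Wh = 0 → δ = (W + √(W² + 2kWh))/k
δ = (49.05 + √(2405.9 + 783083))/40.316 = (49.05 + 886.28)/40.316 = 23.2 mm

23.2 mm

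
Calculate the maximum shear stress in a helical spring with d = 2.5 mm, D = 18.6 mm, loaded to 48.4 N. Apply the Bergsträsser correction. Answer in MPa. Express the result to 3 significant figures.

Spring index C = D/d = 18.6/2.5 = 7.4400
K_B = (4C+2)/(4C−3) = 31.760/26.760 = 1.1868
τ₀ = 8FD/(πd³) = 8·48.4·18.6/(π·2.5³) = 7201.92/49.087 = 146.72 MPa
τ_max = K·τ₀ = 1.1868 × 146.72 = 174.13 MPa

174 MPa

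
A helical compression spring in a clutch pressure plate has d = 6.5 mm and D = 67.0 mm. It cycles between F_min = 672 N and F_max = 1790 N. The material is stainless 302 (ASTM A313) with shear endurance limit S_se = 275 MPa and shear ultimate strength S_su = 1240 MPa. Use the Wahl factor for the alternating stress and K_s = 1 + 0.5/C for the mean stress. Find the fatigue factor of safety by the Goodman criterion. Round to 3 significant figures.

0.479

C = D/d = 67.0/6.5 = 10.3077; K_W = (4C−1)/(4C−4)+0.615/C = 1.1402; K_s = 1+0.5/C = 1.0485
F_a = (F_max−F_min)/2 = 559 N; F_m = (F_max+F_min)/2 = 1231 N
τ_a = K_W·8F_aD/(πd³) = 1.1402 × 347.29 = 395.99 MPa
τ_m = K_s·8F_mD/(πd³) = 1.0485 × 764.77 = 801.87 MPa
Goodman: 1/n_f = τ_a/S_se + τ_m/S_su = 395.99/275 + 801.87/1240 = 1.43996 + 0.64667 = 2.0866
n_f = 1/2.0866 = 0.4792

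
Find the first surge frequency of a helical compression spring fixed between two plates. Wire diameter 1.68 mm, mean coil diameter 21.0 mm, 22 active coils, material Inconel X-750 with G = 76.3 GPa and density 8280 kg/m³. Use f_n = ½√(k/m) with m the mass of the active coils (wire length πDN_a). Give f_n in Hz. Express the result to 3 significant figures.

59.2 Hz

k = Gd⁴/(8D³N_a) = (76.3×10³)(1.68⁴)/(8·21.0³·22) = 0.3729 N/mm = 372.9 N/m
Wire length L = πDN_a = π·21.0·22 = 1451.4 mm
m = ρ·(πd²/4)·L = 8280 × 2.2167×10⁻⁶ m² × 1.4514 m = 0.02664 kg
f_n = ½√(k/m) = 0.5·√(372.9/0.02664) = 0.5·√(13998) = 59.156 Hz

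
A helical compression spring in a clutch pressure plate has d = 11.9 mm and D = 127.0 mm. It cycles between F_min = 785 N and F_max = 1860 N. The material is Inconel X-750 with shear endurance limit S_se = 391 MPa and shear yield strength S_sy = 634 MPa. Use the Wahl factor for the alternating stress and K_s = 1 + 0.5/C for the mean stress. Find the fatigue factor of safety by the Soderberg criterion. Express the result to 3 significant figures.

1.39

C = D/d = 127.0/11.9 = 10.6723; K_W = (4C−1)/(4C−4)+0.615/C = 1.1352; K_s = 1+0.5/C = 1.0469
F_a = (F_max−F_min)/2 = 537.5 N; F_m = (F_max+F_min)/2 = 1322.5 N
τ_a = K_W·8F_aD/(πd³) = 1.1352 × 103.15 = 117.1 MPa
τ_m = K_s·8F_mD/(πd³) = 1.0469 × 253.8 = 265.69 MPa
Soderberg: 1/n_f = τ_a/S_se + τ_m/S_sy = 117.1/391 + 265.69/634 = 0.29948 + 0.41908 = 0.71855
n_f = 1/0.71855 = 1.392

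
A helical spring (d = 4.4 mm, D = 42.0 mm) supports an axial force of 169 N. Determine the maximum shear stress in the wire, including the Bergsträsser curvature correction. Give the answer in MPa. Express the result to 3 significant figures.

Spring index C = D/d = 42.0/4.4 = 9.5455
K_B = (4C+2)/(4C−3) = 40.182/35.182 = 1.1421
τ₀ = 8FD/(πd³) = 8·169·42.0/(π·4.4³) = 56784/267.61 = 212.19 MPa
τ_max = K·τ₀ = 1.1421 × 212.19 = 242.34 MPa

242 MPa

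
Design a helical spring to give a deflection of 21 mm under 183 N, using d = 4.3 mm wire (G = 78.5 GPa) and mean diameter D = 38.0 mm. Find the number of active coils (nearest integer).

7

Required rate k = F/δ = 183/21 = 8.7143 N/mm
N_a = Gd⁴/(8D³k) = (78.5×10³ × 4.3⁴)/(8 × 38.0³ × 8.7143)
    = 2.68376e+07 / 3.82536e+06 = 7.016 → 7 coils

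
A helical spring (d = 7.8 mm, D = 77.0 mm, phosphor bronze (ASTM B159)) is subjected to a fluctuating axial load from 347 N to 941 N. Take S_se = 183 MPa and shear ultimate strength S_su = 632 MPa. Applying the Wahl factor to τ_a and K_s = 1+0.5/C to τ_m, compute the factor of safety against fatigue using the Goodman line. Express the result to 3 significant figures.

C = D/d = 77.0/7.8 = 9.8718; K_W = (4C−1)/(4C−4)+0.615/C = 1.1468; K_s = 1+0.5/C = 1.0506
F_a = (F_max−F_min)/2 = 297 N; F_m = (F_max+F_min)/2 = 644 N
τ_a = K_W·8F_aD/(πd³) = 1.1468 × 122.72 = 140.74 MPa
τ_m = K_s·8F_mD/(πd³) = 1.0506 × 266.09 = 279.57 MPa
Goodman: 1/n_f = τ_a/S_se + τ_m/S_su = 140.74/183 + 279.57/632 = 0.76905 + 0.44236 = 1.2114
n_f = 1/1.2114 = 0.8255

0.825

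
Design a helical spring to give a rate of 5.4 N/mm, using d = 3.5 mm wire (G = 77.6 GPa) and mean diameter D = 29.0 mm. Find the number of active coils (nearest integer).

11

N_a = Gd⁴/(8D³k) = (77.6×10³ × 3.5⁴)/(8 × 29.0³ × 5.4)
    = 1.16448e+07 / 1.0536e+06 = 11.05 → 11 coils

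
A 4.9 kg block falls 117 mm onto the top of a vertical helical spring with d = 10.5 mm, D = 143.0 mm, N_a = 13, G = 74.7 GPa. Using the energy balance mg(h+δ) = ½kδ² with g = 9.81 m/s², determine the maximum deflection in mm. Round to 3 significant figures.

k = Gd⁴/(8D³N_a) = (74.7×10³)(10.5⁴)/(8·143.0³·13) = 2.9856 N/mm
W = mg = 4.9 × 9.81 = 48.069 N
½kδ² − Wδ − Wh = 0 → δ = (W + √(W² + 2kWh))/k
δ = (48.069 + √(2310.6 + 33582.8))/2.9856 = (48.069 + 189.46)/2.9856 = 79.556 mm

79.6 mm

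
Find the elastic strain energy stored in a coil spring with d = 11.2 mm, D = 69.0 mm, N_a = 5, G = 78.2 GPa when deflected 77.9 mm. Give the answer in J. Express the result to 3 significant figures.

k = Gd⁴/(8D³N_a) = (78.2×10³)(11.2⁴)/(8·69.0³·5) = 93.642 N/mm
U = ½kδ² = 0.5 × 93.642 × 77.9² = 2.8413e+05 N·mm = 284.13 J

284 J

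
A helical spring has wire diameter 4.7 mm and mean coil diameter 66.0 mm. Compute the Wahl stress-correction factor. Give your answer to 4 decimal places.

C = D/d = 66.0/4.7 = 14.0426
K_W = (4C−1)/(4C−4) + 0.615/C = 55.170/52.170 + 0.0438 = 1.1013

1.1013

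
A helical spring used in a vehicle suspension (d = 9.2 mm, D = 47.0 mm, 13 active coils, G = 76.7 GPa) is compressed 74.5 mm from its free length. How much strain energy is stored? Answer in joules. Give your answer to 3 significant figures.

k = Gd⁴/(8D³N_a) = (76.7×10³)(9.2⁴)/(8·47.0³·13) = 50.889 N/mm
U = ½kδ² = 0.5 × 50.889 × 74.5² = 1.4122e+05 N·mm = 141.22 J

141 J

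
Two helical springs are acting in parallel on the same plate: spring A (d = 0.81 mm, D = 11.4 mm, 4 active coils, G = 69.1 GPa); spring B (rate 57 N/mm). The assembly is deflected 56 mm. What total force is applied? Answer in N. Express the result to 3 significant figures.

k_A = Gd⁴/(8D³N_a) = (69.1×10³)(0.81⁴)/(8·11.4³·4) = 0.62741 N/mm
Parallel: k_eq = 0.62741 + 57 = 57.627 N/mm
F = k_eq·δ = 57.627·56 = 3227.1 N

3230 N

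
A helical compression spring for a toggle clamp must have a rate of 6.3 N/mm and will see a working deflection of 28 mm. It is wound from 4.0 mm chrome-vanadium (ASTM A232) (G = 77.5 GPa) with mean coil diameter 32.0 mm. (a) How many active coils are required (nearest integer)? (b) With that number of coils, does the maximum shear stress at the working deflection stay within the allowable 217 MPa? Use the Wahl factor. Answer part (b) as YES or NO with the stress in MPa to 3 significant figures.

N_a = Gd⁴/(8D³k) = (77.5×10³)(4.0⁴)/(8·32.0³·6.3) = 12.01 → N_a = 12
Actual rate k = Gd⁴/(8D³·12) = 6.307 N/mm
Working load F = kδ = 6.307·28 = 176.6 N
C = 32.0/4.0 = 8.0000; K_W = (4C−1)/(4C−4)+0.615/C = 1.1840
τ_max = K_W·8FD/(πd³) = 1.1840·224.85 = 266.22 MPa
τ_max > 217 MPa → exceeds allowable

(a) 12 coils; (b) NO, τ_max = 266 MPa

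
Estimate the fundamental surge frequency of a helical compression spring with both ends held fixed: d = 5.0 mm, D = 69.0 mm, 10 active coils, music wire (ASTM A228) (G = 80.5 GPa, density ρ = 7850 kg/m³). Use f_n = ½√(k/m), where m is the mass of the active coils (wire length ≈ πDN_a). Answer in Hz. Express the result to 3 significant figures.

37.8 Hz

k = Gd⁴/(8D³N_a) = (80.5×10³)(5.0⁴)/(8·69.0³·10) = 1.9144 N/mm = 1914.4 N/m
Wire length L = πDN_a = π·69.0·10 = 2167.7 mm
m = ρ·(πd²/4)·L = 7850 × 19.635×10⁻⁶ m² × 2.1677 m = 0.33412 kg
f_n = ½√(k/m) = 0.5·√(1914.4/0.33412) = 0.5·√(5729.8) = 37.848 Hz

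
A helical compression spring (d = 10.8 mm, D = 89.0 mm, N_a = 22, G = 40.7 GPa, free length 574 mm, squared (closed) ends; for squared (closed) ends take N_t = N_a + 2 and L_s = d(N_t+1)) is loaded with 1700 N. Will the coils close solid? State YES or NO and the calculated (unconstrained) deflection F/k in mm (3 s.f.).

k = Gd⁴/(8D³N_a) = (40.7×10³)(10.8⁴)/(8·89.0³·22) = 4.4628 N/mm
N_t = 24; L_s = 10.8·25 = 270 mm; δ_solid = L₀ − L_s = 574 − 270 = 304 mm
δ = F/k = 1700/4.4628 = 380.93 mm
δ ≥ δ_solid → spring goes solid

YES, δ = 381 mm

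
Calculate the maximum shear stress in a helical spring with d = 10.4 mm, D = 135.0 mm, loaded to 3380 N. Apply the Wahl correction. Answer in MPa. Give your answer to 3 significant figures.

Spring index C = D/d = 135.0/10.4 = 12.9808
K_W = (4C−1)/(4C−4) + 0.615/C = 50.923/47.923 + 0.0474 = 1.1100
τ₀ = 8FD/(πd³) = 8·3380·135.0/(π·10.4³) = 3.6504e+06/3533.9 = 1033 MPa
τ_max = K·τ₀ = 1.1100 × 1033 = 1146.6 MPa

1150 MPa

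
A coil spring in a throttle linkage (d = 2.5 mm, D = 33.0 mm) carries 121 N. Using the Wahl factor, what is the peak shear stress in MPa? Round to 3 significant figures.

Spring index C = D/d = 33.0/2.5 = 13.2000
K_W = (4C−1)/(4C−4) + 0.615/C = 51.800/48.800 + 0.0466 = 1.1081
τ₀ = 8FD/(πd³) = 8·121·33.0/(π·2.5³) = 31944/49.087 = 650.76 MPa
τ_max = K·τ₀ = 1.1081 × 650.76 = 721.08 MPa

721 MPa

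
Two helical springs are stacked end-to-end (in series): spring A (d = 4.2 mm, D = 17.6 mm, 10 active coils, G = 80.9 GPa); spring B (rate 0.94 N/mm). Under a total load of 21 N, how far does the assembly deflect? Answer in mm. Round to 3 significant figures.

22.7 mm

k_A = Gd⁴/(8D³N_a) = (80.9×10³)(4.2⁴)/(8·17.6³·10) = 57.719 N/mm
Series: 1/k_eq = 1/57.719 + 1/0.94 = 1.0812; k_eq = 0.92494 N/mm
δ = F/k_eq = 21/0.92494 = 22.704 mm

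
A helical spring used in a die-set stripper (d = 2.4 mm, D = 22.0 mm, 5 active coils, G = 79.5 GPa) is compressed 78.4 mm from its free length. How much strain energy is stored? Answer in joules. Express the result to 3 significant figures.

19.0 J

k = Gd⁴/(8D³N_a) = (79.5×10³)(2.4⁴)/(8·22.0³·5) = 6.1928 N/mm
U = ½kδ² = 0.5 × 6.1928 × 78.4² = 19032 N·mm = 19.032 J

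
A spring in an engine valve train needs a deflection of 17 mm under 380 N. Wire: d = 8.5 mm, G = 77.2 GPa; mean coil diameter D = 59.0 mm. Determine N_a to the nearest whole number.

11

Required rate k = F/δ = 380/17 = 22.353 N/mm
N_a = Gd⁴/(8D³k) = (77.2×10³ × 8.5⁴)/(8 × 59.0³ × 22.353)
    = 4.02989e+08 / 3.67266e+07 = 10.97 → 11 coils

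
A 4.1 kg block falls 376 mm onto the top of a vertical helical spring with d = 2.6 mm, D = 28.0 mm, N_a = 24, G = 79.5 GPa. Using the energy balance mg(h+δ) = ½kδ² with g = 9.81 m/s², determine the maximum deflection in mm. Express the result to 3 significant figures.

k = Gd⁴/(8D³N_a) = (79.5×10³)(2.6⁴)/(8·28.0³·24) = 0.86196 N/mm
W = mg = 4.1 × 9.81 = 40.221 N
½kδ² − Wδ − Wh = 0 → δ = (W + √(W² + 2kWh))/k
δ = (40.221 + √(1617.7 + 26070.9))/0.86196 = (40.221 + 166.4)/0.86196 = 239.71 mm

240 mm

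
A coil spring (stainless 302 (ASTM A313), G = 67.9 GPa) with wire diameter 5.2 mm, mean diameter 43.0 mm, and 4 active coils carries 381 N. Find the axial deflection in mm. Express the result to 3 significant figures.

19.5 mm

k = Gd⁴/(8D³N_a) = (67.9×10³)(5.2⁴)/(8·43.0³·4) = 19.513 N/mm
δ = F/k = 381 / 19.513 = 19.525 mm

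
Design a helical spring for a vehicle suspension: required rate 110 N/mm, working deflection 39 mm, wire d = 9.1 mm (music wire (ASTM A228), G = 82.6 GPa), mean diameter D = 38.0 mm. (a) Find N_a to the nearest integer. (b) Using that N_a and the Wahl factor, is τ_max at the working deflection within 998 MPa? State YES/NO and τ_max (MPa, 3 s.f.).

N_a = Gd⁴/(8D³k) = (82.6×10³)(9.1⁴)/(8·38.0³·110) = 11.73 → N_a = 12
Actual rate k = Gd⁴/(8D³·12) = 107.53 N/mm
Working load F = kδ = 107.53·39 = 4193.6 N
C = 38.0/9.1 = 4.1758; K_W = (4C−1)/(4C−4)+0.615/C = 1.3834
τ_max = K_W·8FD/(πd³) = 1.3834·538.5 = 744.98 MPa
τ_max ≤ 998 MPa → acceptable

(a) 12 coils; (b) YES, τ_max = 745 MPa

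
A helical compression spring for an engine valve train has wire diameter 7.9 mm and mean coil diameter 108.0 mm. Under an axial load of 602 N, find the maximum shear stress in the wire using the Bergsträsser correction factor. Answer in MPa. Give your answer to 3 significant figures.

368 MPa

Spring index C = D/d = 108.0/7.9 = 13.6709
K_B = (4C+2)/(4C−3) = 56.684/51.684 = 1.0967
τ₀ = 8FD/(πd³) = 8·602·108.0/(π·7.9³) = 520128/1548.9 = 335.8 MPa
τ_max = K·τ₀ = 1.0967 × 335.8 = 368.28 MPa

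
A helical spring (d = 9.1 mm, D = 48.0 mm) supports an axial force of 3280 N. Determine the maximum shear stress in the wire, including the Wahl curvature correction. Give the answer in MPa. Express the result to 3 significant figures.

Spring index C = D/d = 48.0/9.1 = 5.2747
K_W = (4C−1)/(4C−4) + 0.615/C = 20.099/17.099 + 0.1166 = 1.2920
τ₀ = 8FD/(πd³) = 8·3280·48.0/(π·9.1³) = 1.25952e+06/2367.4 = 532.02 MPa
τ_max = K·τ₀ = 1.2920 × 532.02 = 687.4 MPa

687 MPa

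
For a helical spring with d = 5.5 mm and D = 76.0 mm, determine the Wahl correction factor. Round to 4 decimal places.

1.1030

C = D/d = 76.0/5.5 = 13.8182
K_W = (4C−1)/(4C−4) + 0.615/C = 54.273/51.273 + 0.0445 = 1.1030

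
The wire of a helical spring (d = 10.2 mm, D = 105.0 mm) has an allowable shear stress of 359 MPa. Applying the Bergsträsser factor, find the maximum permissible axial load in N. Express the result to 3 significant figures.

C = D/d = 105.0/10.2 = 10.2941
K_B = (4C+2)/(4C−3) = 43.176/38.176 = 1.1310
τ_max = K·8FD/(πd³) → F_max = τ_allow·πd³/(8DK)
F_max = 359·π·10.2³/(8·105.0·1.1310) = 1.1969e+06/950.02 = 1259.8 N

1260 N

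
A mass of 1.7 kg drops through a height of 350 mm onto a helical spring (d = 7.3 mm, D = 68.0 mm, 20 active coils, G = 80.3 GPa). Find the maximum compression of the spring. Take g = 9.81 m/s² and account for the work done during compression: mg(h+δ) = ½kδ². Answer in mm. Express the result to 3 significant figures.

54.6 mm

k = Gd⁴/(8D³N_a) = (80.3×10³)(7.3⁴)/(8·68.0³·20) = 4.5327 N/mm
W = mg = 1.7 × 9.81 = 16.677 N
½kδ² − Wδ − Wh = 0 → δ = (W + √(W² + 2kWh))/k
δ = (16.677 + √(278.12 + 52914.7))/4.5327 = (16.677 + 230.64)/4.5327 = 54.561 mm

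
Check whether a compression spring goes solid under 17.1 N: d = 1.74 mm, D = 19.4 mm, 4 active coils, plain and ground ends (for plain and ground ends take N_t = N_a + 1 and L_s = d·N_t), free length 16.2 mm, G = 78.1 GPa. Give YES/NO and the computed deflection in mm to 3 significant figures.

NO, δ = 5.58 mm

k = Gd⁴/(8D³N_a) = (78.1×10³)(1.74⁴)/(8·19.4³·4) = 3.064 N/mm
N_t = 5; L_s = 1.74·5 = 8.7 mm; δ_solid = L₀ − L_s = 16.2 − 8.7 = 7.5 mm
δ = F/k = 17.1/3.064 = 5.5809 mm
δ < δ_solid → spring does not go solid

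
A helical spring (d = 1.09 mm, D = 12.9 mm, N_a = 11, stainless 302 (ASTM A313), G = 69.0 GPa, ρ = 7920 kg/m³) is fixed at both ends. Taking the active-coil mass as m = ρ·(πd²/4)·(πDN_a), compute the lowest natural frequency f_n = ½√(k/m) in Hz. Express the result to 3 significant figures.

198 Hz

k = Gd⁴/(8D³N_a) = (69.0×10³)(1.09⁴)/(8·12.9³·11) = 0.51559 N/mm = 515.59 N/m
Wire length L = πDN_a = π·12.9·11 = 445.79 mm
m = ρ·(πd²/4)·L = 7920 × 0.93313×10⁻⁶ m² × 0.44579 m = 0.0032946 kg
f_n = ½√(k/m) = 0.5·√(515.59/0.0032946) = 0.5·√(1.565e+05) = 197.8 Hz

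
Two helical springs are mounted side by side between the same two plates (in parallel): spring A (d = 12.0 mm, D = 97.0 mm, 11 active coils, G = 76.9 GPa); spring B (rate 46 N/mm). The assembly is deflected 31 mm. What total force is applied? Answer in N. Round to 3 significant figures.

k_A = Gd⁴/(8D³N_a) = (76.9×10³)(12.0⁴)/(8·97.0³·11) = 19.854 N/mm
Parallel: k_eq = 19.854 + 46 = 65.854 N/mm
F = k_eq·δ = 65.854·31 = 2041.5 N

2040 N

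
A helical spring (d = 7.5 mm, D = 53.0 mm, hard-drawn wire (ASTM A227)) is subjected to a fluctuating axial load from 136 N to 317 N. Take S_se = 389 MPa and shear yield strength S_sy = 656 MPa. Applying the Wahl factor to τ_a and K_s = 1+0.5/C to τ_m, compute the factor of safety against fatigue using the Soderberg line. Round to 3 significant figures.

C = D/d = 53.0/7.5 = 7.0667; K_W = (4C−1)/(4C−4)+0.615/C = 1.2107; K_s = 1+0.5/C = 1.0708
F_a = (F_max−F_min)/2 = 90.5 N; F_m = (F_max+F_min)/2 = 226.5 N
τ_a = K_W·8F_aD/(πd³) = 1.2107 × 28.952 = 35.051 MPa
τ_m = K_s·8F_mD/(πd³) = 1.0708 × 72.46 = 77.587 MPa
Soderberg: 1/n_f = τ_a/S_se + τ_m/S_sy = 35.051/389 + 77.587/656 = 0.09011 + 0.11827 = 0.20838
n_f = 1/0.20838 = 4.799

4.80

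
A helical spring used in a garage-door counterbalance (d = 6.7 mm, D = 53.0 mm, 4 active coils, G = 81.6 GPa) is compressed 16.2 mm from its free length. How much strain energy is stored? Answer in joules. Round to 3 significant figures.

k = Gd⁴/(8D³N_a) = (81.6×10³)(6.7⁴)/(8·53.0³·4) = 34.515 N/mm
U = ½kδ² = 0.5 × 34.515 × 16.2² = 4529.1 N·mm = 4.5291 J

4.53 J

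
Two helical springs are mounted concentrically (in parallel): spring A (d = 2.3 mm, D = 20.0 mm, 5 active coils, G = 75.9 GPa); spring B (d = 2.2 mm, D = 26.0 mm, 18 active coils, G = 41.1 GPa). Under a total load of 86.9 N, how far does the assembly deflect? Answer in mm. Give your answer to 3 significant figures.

k_A = Gd⁴/(8D³N_a) = (75.9×10³)(2.3⁴)/(8·20.0³·5) = 6.6375 N/mm
k_B = Gd⁴/(8D³N_a) = (41.1×10³)(2.2⁴)/(8·26.0³·18) = 0.38041 N/mm
Parallel: k_eq = 6.6375 + 0.38041 = 7.0179 N/mm
δ = F/k_eq = 86.9/7.0179 = 12.383 mm

12.4 mm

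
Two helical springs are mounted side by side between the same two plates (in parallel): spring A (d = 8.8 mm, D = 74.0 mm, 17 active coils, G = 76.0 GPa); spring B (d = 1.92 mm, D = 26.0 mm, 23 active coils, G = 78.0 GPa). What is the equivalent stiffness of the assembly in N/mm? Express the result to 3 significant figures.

k_A = Gd⁴/(8D³N_a) = (76.0×10³)(8.8⁴)/(8·74.0³·17) = 8.2701 N/mm
k_B = Gd⁴/(8D³N_a) = (78.0×10³)(1.92⁴)/(8·26.0³·23) = 0.32776 N/mm
Parallel: k_eq = 8.2701 + 0.32776 = 8.5979 N/mm

8.60 N/mm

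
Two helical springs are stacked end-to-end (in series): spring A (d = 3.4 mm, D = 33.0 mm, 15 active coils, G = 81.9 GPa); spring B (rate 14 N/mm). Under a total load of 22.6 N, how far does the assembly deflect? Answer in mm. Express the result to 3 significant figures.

k_A = Gd⁴/(8D³N_a) = (81.9×10³)(3.4⁴)/(8·33.0³·15) = 2.5379 N/mm
Series: 1/k_eq = 1/2.5379 + 1/14 = 0.46545; k_eq = 2.1484 N/mm
δ = F/k_eq = 22.6/2.1484 = 10.519 mm

10.5 mm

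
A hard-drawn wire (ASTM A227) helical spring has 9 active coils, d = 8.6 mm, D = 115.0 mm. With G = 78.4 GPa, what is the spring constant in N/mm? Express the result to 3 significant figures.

k = Gd⁴/(8D³N_a) = (78.4×10³ × 8.6⁴) / (8 × 115.0³ × 9)
  = 4.28854e+08 / 1.09503e+08 = 3.9164 N/mm

3.92 N/mm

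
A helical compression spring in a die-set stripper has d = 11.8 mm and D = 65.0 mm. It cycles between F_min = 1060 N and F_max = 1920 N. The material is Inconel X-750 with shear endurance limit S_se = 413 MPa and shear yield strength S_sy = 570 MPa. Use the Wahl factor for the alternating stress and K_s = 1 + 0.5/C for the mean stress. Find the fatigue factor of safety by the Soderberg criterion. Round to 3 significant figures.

C = D/d = 65.0/11.8 = 5.5085; K_W = (4C−1)/(4C−4)+0.615/C = 1.2780; K_s = 1+0.5/C = 1.0908
F_a = (F_max−F_min)/2 = 430 N; F_m = (F_max+F_min)/2 = 1490 N
τ_a = K_W·8F_aD/(πd³) = 1.2780 × 43.319 = 55.361 MPa
τ_m = K_s·8F_mD/(πd³) = 1.0908 × 150.1 = 163.73 MPa
Soderberg: 1/n_f = τ_a/S_se + τ_m/S_sy = 55.361/413 + 163.73/570 = 0.13405 + 0.28724 = 0.42129
n_f = 1/0.42129 = 2.374

2.37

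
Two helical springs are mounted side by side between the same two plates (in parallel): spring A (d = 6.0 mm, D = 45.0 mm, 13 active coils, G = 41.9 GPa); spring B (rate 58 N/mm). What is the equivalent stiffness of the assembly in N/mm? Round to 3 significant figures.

63.7 N/mm

k_A = Gd⁴/(8D³N_a) = (41.9×10³)(6.0⁴)/(8·45.0³·13) = 5.7299 N/mm
Parallel: k_eq = 5.7299 + 58 = 63.73 N/mm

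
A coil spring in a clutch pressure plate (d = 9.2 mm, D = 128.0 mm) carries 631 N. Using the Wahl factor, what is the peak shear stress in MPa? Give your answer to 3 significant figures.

291 MPa

Spring index C = D/d = 128.0/9.2 = 13.9130
K_W = (4C−1)/(4C−4) + 0.615/C = 54.652/51.652 + 0.0442 = 1.1023
τ₀ = 8FD/(πd³) = 8·631·128.0/(π·9.2³) = 646144/2446.3 = 264.13 MPa
τ_max = K·τ₀ = 1.1023 × 264.13 = 291.15 MPa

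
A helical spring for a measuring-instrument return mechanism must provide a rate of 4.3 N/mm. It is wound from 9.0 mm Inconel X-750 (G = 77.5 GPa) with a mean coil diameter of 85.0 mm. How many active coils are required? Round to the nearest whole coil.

24

N_a = Gd⁴/(8D³k) = (77.5×10³ × 9.0⁴)/(8 × 85.0³ × 4.3)
    = 5.08478e+08 / 2.11259e+07 = 24.07 → 24 coils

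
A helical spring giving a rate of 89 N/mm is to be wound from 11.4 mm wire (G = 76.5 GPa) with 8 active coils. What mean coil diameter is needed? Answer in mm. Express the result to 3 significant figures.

61.0 mm

D = (Gd⁴/(8N_a·k))^(1/3) = (76.5×10³·11.4⁴/(8·8·89))^(1/3)
  = (226835)^(1/3) = 60.9870 mm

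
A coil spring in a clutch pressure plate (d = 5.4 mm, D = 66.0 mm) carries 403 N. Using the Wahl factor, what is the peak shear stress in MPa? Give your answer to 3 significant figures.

481 MPa

Spring index C = D/d = 66.0/5.4 = 12.2222
K_W = (4C−1)/(4C−4) + 0.615/C = 47.889/44.889 + 0.0503 = 1.1171
τ₀ = 8FD/(πd³) = 8·403·66.0/(π·5.4³) = 212784/494.69 = 430.14 MPa
τ_max = K·τ₀ = 1.1171 × 430.14 = 480.53 MPa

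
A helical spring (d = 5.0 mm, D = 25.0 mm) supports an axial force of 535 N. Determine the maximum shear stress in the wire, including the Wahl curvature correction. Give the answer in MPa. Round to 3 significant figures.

357 MPa

Spring index C = D/d = 25.0/5.0 = 5.0000
K_W = (4C−1)/(4C−4) + 0.615/C = 19.000/16.000 + 0.1230 = 1.3105
τ₀ = 8FD/(πd³) = 8·535·25.0/(π·5.0³) = 107000/392.7 = 272.47 MPa
τ_max = K·τ₀ = 1.3105 × 272.47 = 357.08 MPa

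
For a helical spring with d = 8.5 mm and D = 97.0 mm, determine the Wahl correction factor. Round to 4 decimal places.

1.1259

C = D/d = 97.0/8.5 = 11.4118
K_W = (4C−1)/(4C−4) + 0.615/C = 44.647/41.647 + 0.0539 = 1.1259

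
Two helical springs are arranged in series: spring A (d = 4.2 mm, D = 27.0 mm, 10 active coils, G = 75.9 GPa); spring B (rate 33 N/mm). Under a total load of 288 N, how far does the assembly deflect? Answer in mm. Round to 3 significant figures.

27.9 mm

k_A = Gd⁴/(8D³N_a) = (75.9×10³)(4.2⁴)/(8·27.0³·10) = 14.999 N/mm
Series: 1/k_eq = 1/14.999 + 1/33 = 0.096975; k_eq = 10.312 N/mm
δ = F/k_eq = 288/10.312 = 27.929 mm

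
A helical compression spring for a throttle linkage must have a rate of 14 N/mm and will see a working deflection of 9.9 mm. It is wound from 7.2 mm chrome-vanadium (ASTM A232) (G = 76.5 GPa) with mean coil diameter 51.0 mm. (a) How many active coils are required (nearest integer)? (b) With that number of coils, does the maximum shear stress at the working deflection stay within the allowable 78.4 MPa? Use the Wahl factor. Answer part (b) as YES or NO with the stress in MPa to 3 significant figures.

(a) 14 coils; (b) YES, τ_max = 57.7 MPa

N_a = Gd⁴/(8D³k) = (76.5×10³)(7.2⁴)/(8·51.0³·14) = 13.84 → N_a = 14
Actual rate k = Gd⁴/(8D³·14) = 13.838 N/mm
Working load F = kδ = 13.838·9.9 = 136.99 N
C = 51.0/7.2 = 7.0833; K_W = (4C−1)/(4C−4)+0.615/C = 1.2101
τ_max = K_W·8FD/(πd³) = 1.2101·47.666 = 57.681 MPa
τ_max ≤ 78.4 MPa → acceptable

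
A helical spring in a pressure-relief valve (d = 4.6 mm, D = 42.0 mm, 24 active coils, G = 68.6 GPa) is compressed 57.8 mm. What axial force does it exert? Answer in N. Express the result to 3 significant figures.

k = Gd⁴/(8D³N_a) = (68.6×10³)(4.6⁴)/(8·42.0³·24) = 2.1593 N/mm
F = k·δ = 2.1593 × 57.8 = 124.81 N

125 N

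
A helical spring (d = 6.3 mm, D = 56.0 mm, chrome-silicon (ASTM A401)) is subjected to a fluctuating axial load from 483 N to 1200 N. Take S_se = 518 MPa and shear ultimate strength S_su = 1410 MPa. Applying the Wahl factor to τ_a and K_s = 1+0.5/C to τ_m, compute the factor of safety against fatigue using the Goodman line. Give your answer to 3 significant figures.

C = D/d = 56.0/6.3 = 8.8889; K_W = (4C−1)/(4C−4)+0.615/C = 1.1643; K_s = 1+0.5/C = 1.0562
F_a = (F_max−F_min)/2 = 358.5 N; F_m = (F_max+F_min)/2 = 841.5 N
τ_a = K_W·8F_aD/(πd³) = 1.1643 × 204.45 = 238.04 MPa
τ_m = K_s·8F_mD/(πd³) = 1.0562 × 479.91 = 506.91 MPa
Goodman: 1/n_f = τ_a/S_se + τ_m/S_su = 238.04/518 + 506.91/1410 = 0.45953 + 0.35951 = 0.81904
n_f = 1/0.81904 = 1.221

1.22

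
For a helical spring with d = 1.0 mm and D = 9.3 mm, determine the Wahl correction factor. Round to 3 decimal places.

C = D/d = 9.3/1.0 = 9.3000
K_W = (4C−1)/(4C−4) + 0.615/C = 36.200/33.200 + 0.0661 = 1.1565

1.156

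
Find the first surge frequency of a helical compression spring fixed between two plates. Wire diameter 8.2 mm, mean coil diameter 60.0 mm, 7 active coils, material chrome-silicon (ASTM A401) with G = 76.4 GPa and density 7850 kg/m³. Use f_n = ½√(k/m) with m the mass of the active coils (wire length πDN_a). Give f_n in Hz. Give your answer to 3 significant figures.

k = Gd⁴/(8D³N_a) = (76.4×10³)(8.2⁴)/(8·60.0³·7) = 28.557 N/mm = 28557 N/m
Wire length L = πDN_a = π·60.0·7 = 1319.5 mm
m = ρ·(πd²/4)·L = 7850 × 52.81×10⁻⁶ m² × 1.3195 m = 0.547 kg
f_n = ½√(k/m) = 0.5·√(28557/0.547) = 0.5·√(52206) = 114.24 Hz

114 Hz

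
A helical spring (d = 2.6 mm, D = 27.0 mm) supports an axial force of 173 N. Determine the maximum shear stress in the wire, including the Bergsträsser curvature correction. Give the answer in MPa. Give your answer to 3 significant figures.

765 MPa

Spring index C = D/d = 27.0/2.6 = 10.3846
K_B = (4C+2)/(4C−3) = 43.538/38.538 = 1.1297
τ₀ = 8FD/(πd³) = 8·173·27.0/(π·2.6³) = 37368/55.217 = 676.75 MPa
τ_max = K·τ₀ = 1.1297 × 676.75 = 764.55 MPa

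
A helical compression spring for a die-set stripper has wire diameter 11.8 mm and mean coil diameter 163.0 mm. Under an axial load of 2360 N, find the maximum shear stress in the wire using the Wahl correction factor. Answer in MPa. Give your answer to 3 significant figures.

658 MPa

Spring index C = D/d = 163.0/11.8 = 13.8136
K_W = (4C−1)/(4C−4) + 0.615/C = 54.254/51.254 + 0.0445 = 1.1031
τ₀ = 8FD/(πd³) = 8·2360·163.0/(π·11.8³) = 3.07744e+06/5161.7 = 596.2 MPa
τ_max = K·τ₀ = 1.1031 × 596.2 = 657.64 MPa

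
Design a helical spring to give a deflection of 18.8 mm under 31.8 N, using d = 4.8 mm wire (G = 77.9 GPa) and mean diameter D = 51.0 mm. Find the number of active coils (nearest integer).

Required rate k = F/δ = 31.8/18.8 = 1.6915 N/mm
N_a = Gd⁴/(8D³k) = (77.9×10³ × 4.8⁴)/(8 × 51.0³ × 1.6915)
    = 4.13526e+07 / 1.79502e+06 = 23.04 → 23 coils

23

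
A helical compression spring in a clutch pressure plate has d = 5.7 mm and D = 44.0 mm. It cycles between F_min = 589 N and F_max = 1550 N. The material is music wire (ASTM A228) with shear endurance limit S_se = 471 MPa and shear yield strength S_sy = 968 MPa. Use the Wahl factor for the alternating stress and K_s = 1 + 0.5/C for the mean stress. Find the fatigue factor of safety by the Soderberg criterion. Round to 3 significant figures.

0.691

C = D/d = 44.0/5.7 = 7.7193; K_W = (4C−1)/(4C−4)+0.615/C = 1.1913; K_s = 1+0.5/C = 1.0648
F_a = (F_max−F_min)/2 = 480.5 N; F_m = (F_max+F_min)/2 = 1069.5 N
τ_a = K_W·8F_aD/(πd³) = 1.1913 × 290.71 = 346.32 MPa
τ_m = K_s·8F_mD/(πd³) = 1.0648 × 647.07 = 688.98 MPa
Soderberg: 1/n_f = τ_a/S_se + τ_m/S_sy = 346.32/471 + 688.98/968 = 0.73529 + 0.71176 = 1.447
n_f = 1/1.447 = 0.6911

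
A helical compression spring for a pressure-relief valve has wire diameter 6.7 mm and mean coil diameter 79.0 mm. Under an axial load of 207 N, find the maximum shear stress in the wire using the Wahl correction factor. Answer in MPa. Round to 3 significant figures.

155 MPa

Spring index C = D/d = 79.0/6.7 = 11.7910
K_W = (4C−1)/(4C−4) + 0.615/C = 46.164/43.164 + 0.0522 = 1.1217
τ₀ = 8FD/(πd³) = 8·207·79.0/(π·6.7³) = 130824/944.87 = 138.46 MPa
τ_max = K·τ₀ = 1.1217 × 138.46 = 155.3 MPa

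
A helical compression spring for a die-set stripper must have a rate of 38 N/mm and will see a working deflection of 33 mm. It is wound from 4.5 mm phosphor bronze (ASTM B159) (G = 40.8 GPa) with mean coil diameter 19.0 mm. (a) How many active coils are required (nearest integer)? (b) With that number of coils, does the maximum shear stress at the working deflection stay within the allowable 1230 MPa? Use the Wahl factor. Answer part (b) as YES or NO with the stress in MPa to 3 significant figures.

N_a = Gd⁴/(8D³k) = (40.8×10³)(4.5⁴)/(8·19.0³·38) = 8.024 → N_a = 8
Actual rate k = Gd⁴/(8D³·8) = 38.113 N/mm
Working load F = kδ = 38.113·33 = 1257.7 N
C = 19.0/4.5 = 4.2222; K_W = (4C−1)/(4C−4)+0.615/C = 1.3784
τ_max = K_W·8FD/(πd³) = 1.3784·667.79 = 920.49 MPa
τ_max ≤ 1230 MPa → acceptable

(a) 8 coils; (b) YES, τ_max = 920 MPa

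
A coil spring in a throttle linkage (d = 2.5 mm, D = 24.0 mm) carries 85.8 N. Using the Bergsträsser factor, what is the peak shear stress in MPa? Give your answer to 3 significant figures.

383 MPa

Spring index C = D/d = 24.0/2.5 = 9.6000
K_B = (4C+2)/(4C−3) = 40.400/35.400 = 1.1412
τ₀ = 8FD/(πd³) = 8·85.8·24.0/(π·2.5³) = 16473.6/49.087 = 335.6 MPa
τ_max = K·τ₀ = 1.1412 × 335.6 = 383 MPa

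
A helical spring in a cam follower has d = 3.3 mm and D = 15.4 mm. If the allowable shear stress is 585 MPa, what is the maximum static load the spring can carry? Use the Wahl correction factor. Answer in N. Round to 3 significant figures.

401 N

C = D/d = 15.4/3.3 = 4.6667
K_W = (4C−1)/(4C−4) + 0.615/C = 17.667/14.667 + 0.1318 = 1.3363
τ_max = K·8FD/(πd³) → F_max = τ_allow·πd³/(8DK)
F_max = 585·π·3.3³/(8·15.4·1.3363) = 66046/164.64 = 401.16 N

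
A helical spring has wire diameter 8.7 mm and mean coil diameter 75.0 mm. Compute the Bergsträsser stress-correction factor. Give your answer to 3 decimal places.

1.159

C = D/d = 75.0/8.7 = 8.6207
K_B = (4C+2)/(4C−3) = 36.483/31.483 = 1.1588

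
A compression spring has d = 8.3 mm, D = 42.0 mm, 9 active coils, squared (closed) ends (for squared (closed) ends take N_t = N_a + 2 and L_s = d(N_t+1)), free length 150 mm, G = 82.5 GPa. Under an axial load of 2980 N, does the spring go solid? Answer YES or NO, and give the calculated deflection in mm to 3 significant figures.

k = Gd⁴/(8D³N_a) = (82.5×10³)(8.3⁴)/(8·42.0³·9) = 73.398 N/mm
N_t = 11; L_s = 8.3·12 = 99.6 mm; δ_solid = L₀ − L_s = 150 − 99.6 = 50.4 mm
δ = F/k = 2980/73.398 = 40.6 mm
δ < δ_solid → spring does not go solid

NO, δ = 40.6 mm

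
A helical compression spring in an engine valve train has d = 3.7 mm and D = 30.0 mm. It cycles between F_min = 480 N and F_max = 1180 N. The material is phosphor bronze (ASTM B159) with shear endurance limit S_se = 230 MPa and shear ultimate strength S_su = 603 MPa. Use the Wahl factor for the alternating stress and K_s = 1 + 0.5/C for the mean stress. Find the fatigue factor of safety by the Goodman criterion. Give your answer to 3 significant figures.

0.203

C = D/d = 30.0/3.7 = 8.1081; K_W = (4C−1)/(4C−4)+0.615/C = 1.1814; K_s = 1+0.5/C = 1.0617
F_a = (F_max−F_min)/2 = 350 N; F_m = (F_max+F_min)/2 = 830 N
τ_a = K_W·8F_aD/(πd³) = 1.1814 × 527.87 = 623.6 MPa
τ_m = K_s·8F_mD/(πd³) = 1.0617 × 1251.8 = 1329 MPa
Goodman: 1/n_f = τ_a/S_se + τ_m/S_su = 623.6/230 + 1329/603 = 2.71131 + 2.20397 = 4.9153
n_f = 1/4.9153 = 0.2034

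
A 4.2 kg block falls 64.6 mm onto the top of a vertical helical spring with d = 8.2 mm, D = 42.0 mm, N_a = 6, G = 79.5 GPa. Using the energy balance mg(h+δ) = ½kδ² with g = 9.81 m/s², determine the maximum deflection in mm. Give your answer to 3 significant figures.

k = Gd⁴/(8D³N_a) = (79.5×10³)(8.2⁴)/(8·42.0³·6) = 101.07 N/mm
W = mg = 4.2 × 9.81 = 41.202 N
½kδ² − Wδ − Wh = 0 → δ = (W + √(W² + 2kWh))/k
δ = (41.202 + √(1697.6 + 538040))/101.07 = (41.202 + 734.67)/101.07 = 7.6764 mm

7.68 mm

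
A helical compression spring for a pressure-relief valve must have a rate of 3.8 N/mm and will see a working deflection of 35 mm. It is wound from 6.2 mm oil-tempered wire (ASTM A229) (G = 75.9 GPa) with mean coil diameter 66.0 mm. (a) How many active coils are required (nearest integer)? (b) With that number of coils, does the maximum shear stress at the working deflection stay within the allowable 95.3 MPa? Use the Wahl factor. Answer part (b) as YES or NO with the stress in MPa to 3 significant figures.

(a) 13 coils; (b) NO, τ_max = 105 MPa

N_a = Gd⁴/(8D³k) = (75.9×10³)(6.2⁴)/(8·66.0³·3.8) = 12.83 → N_a = 13
Actual rate k = Gd⁴/(8D³·13) = 3.751 N/mm
Working load F = kδ = 3.751·35 = 131.28 N
C = 66.0/6.2 = 10.6452; K_W = (4C−1)/(4C−4)+0.615/C = 1.1355
τ_max = K_W·8FD/(πd³) = 1.1355·92.581 = 105.13 MPa
τ_max > 95.3 MPa → exceeds allowable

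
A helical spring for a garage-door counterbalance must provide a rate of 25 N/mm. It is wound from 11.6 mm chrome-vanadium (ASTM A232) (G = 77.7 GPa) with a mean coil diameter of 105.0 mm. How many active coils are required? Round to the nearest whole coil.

N_a = Gd⁴/(8D³k) = (77.7×10³ × 11.6⁴)/(8 × 105.0³ × 25)
    = 1.40687e+09 / 2.31525e+08 = 6.077 → 6 coils

6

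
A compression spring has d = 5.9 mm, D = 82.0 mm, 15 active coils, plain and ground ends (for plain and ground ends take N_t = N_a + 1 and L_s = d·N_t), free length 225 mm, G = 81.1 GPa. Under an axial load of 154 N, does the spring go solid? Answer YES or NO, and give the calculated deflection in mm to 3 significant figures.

k = Gd⁴/(8D³N_a) = (81.1×10³)(5.9⁴)/(8·82.0³·15) = 1.4853 N/mm
N_t = 16; L_s = 5.9·16 = 94.4 mm; δ_solid = L₀ − L_s = 225 − 94.4 = 130.6 mm
δ = F/k = 154/1.4853 = 103.68 mm
δ < δ_solid → spring does not go solid

NO, δ = 104 mm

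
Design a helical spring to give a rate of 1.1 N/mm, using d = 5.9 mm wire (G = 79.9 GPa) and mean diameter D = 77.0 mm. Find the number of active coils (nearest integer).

N_a = Gd⁴/(8D³k) = (79.9×10³ × 5.9⁴)/(8 × 77.0³ × 1.1)
    = 9.68177e+07 / 4.01749e+06 = 24.1 → 24 coils

24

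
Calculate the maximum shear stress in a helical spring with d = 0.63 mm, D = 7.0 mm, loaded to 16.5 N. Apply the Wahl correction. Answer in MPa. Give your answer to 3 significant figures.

1330 MPa

Spring index C = D/d = 7.0/0.63 = 11.1111
K_W = (4C−1)/(4C−4) + 0.615/C = 43.444/40.444 + 0.0554 = 1.1295
τ₀ = 8FD/(πd³) = 8·16.5·7.0/(π·0.63³) = 924/0.78555 = 1176.3 MPa
τ_max = K·τ₀ = 1.1295 × 1176.3 = 1328.6 MPa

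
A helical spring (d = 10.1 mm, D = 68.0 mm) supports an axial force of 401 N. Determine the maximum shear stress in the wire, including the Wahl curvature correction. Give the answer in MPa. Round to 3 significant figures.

82.4 MPa

Spring index C = D/d = 68.0/10.1 = 6.7327
K_W = (4C−1)/(4C−4) + 0.615/C = 25.931/22.931 + 0.0913 = 1.2222
τ₀ = 8FD/(πd³) = 8·401·68.0/(π·10.1³) = 218144/3236.8 = 67.395 MPa
τ_max = K·τ₀ = 1.2222 × 67.395 = 82.369 MPa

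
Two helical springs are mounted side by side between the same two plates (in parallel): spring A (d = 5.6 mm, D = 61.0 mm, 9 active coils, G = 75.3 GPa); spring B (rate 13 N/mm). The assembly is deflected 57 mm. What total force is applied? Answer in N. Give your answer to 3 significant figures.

999 N

k_A = Gd⁴/(8D³N_a) = (75.3×10³)(5.6⁴)/(8·61.0³·9) = 4.5313 N/mm
Parallel: k_eq = 4.5313 + 13 = 17.531 N/mm
F = k_eq·δ = 17.531·57 = 999.29 N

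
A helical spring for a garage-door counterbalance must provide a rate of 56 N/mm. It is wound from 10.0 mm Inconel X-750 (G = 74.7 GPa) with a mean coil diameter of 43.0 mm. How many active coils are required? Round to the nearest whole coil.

21

N_a = Gd⁴/(8D³k) = (74.7×10³ × 10.0⁴)/(8 × 43.0³ × 56)
    = 7.47e+08 / 3.56191e+07 = 20.97 → 21 coils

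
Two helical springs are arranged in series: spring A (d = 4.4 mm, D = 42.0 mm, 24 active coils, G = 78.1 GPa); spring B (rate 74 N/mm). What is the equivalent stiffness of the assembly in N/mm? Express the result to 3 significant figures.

2.00 N/mm

k_A = Gd⁴/(8D³N_a) = (78.1×10³)(4.4⁴)/(8·42.0³·24) = 2.0578 N/mm
Series: 1/k_eq = 1/2.0578 + 1/74 = 0.49946; k_eq = 2.0022 N/mm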